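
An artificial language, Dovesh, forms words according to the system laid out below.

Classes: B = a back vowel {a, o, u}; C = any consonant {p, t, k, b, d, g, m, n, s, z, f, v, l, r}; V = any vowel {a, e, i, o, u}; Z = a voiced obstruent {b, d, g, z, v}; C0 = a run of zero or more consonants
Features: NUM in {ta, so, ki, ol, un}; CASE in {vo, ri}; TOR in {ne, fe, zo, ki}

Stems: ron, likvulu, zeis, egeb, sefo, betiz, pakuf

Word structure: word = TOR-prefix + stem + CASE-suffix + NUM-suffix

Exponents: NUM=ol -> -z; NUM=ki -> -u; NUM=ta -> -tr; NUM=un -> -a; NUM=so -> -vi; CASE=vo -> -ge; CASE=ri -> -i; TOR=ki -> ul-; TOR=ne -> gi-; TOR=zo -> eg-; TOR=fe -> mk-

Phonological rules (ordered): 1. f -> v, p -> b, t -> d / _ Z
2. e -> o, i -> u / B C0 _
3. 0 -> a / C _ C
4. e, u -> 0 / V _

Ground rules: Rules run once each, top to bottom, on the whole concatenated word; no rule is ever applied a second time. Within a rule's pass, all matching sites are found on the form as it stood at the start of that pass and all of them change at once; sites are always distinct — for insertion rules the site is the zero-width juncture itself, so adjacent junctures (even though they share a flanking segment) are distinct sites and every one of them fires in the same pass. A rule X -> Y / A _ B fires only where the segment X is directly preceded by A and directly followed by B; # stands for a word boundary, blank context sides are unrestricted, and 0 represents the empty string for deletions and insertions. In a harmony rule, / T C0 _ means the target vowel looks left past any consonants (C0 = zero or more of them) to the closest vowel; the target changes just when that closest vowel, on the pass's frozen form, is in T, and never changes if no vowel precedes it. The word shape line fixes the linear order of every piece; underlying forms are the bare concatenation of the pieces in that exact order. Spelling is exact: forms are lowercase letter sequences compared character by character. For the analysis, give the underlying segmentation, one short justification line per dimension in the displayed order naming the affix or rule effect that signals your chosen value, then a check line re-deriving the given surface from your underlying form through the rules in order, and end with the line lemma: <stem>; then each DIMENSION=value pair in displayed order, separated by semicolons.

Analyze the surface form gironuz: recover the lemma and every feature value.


underlying: gi-ron-i-z
NUM=ol - signalled by the affix -z
CASE=ri - signalled by the affix -i
TOR=ne - signalled by the affix gi-
check: gironiz -> gironiz -> gironuz -> gironuz -> gironuz
lemma: ron; NUM=ol; CASE=ri; TOR=ne


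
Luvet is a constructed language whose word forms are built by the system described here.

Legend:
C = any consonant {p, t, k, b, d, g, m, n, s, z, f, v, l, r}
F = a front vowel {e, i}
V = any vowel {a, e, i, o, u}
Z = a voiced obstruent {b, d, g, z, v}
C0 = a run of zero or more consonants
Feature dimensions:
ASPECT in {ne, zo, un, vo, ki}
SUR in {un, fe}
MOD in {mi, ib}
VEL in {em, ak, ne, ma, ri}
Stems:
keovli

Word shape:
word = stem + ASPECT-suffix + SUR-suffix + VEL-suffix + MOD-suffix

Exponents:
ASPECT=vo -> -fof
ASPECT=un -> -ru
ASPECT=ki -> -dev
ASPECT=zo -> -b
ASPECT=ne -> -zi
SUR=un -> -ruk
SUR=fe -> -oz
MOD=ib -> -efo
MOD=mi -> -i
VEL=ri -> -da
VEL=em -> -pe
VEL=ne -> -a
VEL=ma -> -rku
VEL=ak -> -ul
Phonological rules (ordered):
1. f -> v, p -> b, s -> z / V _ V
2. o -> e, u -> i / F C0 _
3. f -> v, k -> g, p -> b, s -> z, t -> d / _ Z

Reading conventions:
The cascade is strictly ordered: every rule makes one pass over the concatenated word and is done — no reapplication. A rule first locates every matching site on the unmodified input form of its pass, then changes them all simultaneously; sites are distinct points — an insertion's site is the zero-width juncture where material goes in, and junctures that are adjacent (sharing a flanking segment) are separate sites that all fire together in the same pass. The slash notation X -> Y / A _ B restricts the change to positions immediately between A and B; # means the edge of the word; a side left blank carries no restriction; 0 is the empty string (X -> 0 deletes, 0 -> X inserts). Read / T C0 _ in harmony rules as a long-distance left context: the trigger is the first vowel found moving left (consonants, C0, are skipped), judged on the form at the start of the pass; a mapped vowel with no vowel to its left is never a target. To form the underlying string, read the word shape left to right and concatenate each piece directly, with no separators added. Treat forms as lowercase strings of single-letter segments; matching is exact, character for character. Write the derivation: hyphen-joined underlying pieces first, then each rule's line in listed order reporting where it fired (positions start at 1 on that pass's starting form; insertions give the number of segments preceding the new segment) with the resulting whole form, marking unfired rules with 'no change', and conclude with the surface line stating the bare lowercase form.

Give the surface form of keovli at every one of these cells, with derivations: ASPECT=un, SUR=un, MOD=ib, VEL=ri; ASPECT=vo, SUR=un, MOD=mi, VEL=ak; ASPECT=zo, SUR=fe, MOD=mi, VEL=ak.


cell ASPECT=un, SUR=un, MOD=ib, VEL=ri:
underlying: keovli-ru-ruk-da-efo
1. f -> v, p -> b, s -> z / V _ V: fires at position(s) 15: keovlirurukdaevo
2. o -> e, u -> i / F C0 _: fires at position(s) 3, 8, 16: keevlirirukdaeve
3. f -> v, k -> g, p -> b, s -> z, t -> d / _ Z: fires at position(s) 11: keevlirirugdaeve
surface: keevlirirugdaeve

cell ASPECT=vo, SUR=un, MOD=mi, VEL=ak:
underlying: keovli-fof-ruk-ul-i
1. f -> v, p -> b, s -> z / V _ V: fires at position(s) 7: keovlivofrukuli
2. o -> e, u -> i / F C0 _: fires at position(s) 3, 8: keevlivefrukuli
3. f -> v, k -> g, p -> b, s -> z, t -> d / _ Z: no change
surface: keevlivefrukuli

cell ASPECT=zo, SUR=fe, MOD=mi, VEL=ak:
underlying: keovli-b-oz-ul-i
1. f -> v, p -> b, s -> z / V _ V: no change
2. o -> e, u -> i / F C0 _: fires at position(s) 3, 8: keevlibezuli
3. f -> v, k -> g, p -> b, s -> z, t -> d / _ Z: no change
surface: keevlibezuli


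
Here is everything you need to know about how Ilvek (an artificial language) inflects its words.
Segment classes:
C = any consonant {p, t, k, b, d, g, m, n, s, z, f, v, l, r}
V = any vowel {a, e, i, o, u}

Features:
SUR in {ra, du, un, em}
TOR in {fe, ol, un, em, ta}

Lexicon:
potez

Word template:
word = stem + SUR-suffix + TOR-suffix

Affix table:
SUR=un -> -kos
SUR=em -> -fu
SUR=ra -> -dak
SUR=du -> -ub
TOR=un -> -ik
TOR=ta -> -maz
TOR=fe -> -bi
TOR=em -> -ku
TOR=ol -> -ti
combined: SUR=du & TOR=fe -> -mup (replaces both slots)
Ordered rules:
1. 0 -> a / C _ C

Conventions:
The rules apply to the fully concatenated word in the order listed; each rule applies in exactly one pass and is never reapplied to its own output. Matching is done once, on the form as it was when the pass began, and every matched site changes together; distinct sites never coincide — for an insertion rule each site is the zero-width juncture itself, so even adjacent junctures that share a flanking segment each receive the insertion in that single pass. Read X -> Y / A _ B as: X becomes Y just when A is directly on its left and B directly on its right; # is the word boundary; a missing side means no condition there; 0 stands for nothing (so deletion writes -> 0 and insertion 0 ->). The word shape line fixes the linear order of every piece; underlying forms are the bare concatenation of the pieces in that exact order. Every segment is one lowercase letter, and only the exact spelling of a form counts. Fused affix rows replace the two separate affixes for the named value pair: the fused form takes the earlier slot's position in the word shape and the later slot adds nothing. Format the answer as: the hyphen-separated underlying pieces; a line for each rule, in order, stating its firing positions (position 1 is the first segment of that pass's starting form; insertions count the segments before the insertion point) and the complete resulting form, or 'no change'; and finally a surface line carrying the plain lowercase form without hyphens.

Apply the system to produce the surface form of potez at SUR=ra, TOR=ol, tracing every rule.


underlying: potez-dak-ti
1. 0 -> a / C _ C: inserts after position(s) 5, 8: potezadakati
surface: potezadakati


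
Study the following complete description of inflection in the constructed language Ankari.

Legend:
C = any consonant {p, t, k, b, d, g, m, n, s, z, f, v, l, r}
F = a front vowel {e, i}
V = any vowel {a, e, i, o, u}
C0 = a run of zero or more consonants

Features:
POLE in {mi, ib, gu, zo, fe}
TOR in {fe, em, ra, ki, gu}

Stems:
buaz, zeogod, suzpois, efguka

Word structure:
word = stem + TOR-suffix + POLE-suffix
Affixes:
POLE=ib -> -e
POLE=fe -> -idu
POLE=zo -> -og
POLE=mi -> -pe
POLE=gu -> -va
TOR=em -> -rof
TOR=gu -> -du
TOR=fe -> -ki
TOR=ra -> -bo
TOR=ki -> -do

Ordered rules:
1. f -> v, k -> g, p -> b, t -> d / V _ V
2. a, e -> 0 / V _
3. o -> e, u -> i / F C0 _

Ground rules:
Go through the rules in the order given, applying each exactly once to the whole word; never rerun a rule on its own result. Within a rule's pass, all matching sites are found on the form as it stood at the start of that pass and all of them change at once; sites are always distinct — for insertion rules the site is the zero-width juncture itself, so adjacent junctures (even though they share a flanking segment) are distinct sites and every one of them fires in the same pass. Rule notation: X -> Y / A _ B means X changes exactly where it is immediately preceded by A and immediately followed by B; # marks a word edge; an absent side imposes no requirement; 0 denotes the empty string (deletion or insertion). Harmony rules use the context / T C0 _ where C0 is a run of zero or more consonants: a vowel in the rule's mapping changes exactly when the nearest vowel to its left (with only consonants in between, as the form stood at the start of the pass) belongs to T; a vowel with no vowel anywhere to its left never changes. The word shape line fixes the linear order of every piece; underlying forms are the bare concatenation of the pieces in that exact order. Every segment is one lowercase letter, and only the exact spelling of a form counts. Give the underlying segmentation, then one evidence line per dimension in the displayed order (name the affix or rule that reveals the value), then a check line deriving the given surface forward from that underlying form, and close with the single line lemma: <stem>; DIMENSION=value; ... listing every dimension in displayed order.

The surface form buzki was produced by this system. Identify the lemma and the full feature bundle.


underlying: buaz-ki-e
POLE=ib - signalled by the affix -e
TOR=fe - signalled by the affix -ki
check: buazkie -> buazkie -> buzki -> buzki
lemma: buaz; POLE=ib; TOR=fe


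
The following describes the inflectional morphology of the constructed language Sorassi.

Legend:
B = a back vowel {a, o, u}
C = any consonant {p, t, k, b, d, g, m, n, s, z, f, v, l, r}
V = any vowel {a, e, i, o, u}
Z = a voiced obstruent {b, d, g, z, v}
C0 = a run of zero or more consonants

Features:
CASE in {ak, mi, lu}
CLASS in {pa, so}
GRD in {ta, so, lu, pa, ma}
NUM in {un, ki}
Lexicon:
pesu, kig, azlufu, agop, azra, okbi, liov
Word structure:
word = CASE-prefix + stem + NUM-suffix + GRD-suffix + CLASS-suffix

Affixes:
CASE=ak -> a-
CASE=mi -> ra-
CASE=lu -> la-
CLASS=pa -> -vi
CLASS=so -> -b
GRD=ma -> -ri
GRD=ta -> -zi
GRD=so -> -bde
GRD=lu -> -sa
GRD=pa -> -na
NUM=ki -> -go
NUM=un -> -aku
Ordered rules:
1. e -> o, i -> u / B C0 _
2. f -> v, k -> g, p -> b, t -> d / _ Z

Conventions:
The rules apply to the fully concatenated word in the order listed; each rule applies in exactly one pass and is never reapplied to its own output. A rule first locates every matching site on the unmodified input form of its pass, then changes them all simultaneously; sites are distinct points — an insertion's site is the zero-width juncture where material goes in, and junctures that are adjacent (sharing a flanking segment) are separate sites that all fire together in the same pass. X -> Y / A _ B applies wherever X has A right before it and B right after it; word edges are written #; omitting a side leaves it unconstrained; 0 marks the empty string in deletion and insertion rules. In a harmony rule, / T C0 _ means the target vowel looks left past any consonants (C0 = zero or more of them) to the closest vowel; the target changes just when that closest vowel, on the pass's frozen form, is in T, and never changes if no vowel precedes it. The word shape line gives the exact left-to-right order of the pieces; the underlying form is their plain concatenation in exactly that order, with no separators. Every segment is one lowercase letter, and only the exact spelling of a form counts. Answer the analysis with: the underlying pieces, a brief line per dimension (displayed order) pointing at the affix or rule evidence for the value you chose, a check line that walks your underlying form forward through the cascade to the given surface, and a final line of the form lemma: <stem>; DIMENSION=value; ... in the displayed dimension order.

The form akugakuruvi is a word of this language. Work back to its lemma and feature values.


underlying: a-kig-aku-ri-vi
CASE=ak - signalled by the affix a-
CLASS=pa - signalled by the affix -vi
GRD=ma - signalled by the affix -ri
NUM=un - signalled by the affix -aku
check: akigakurivi -> akugakuruvi -> akugakuruvi
lemma: kig; CASE=ak; CLASS=pa; GRD=ma; NUM=un


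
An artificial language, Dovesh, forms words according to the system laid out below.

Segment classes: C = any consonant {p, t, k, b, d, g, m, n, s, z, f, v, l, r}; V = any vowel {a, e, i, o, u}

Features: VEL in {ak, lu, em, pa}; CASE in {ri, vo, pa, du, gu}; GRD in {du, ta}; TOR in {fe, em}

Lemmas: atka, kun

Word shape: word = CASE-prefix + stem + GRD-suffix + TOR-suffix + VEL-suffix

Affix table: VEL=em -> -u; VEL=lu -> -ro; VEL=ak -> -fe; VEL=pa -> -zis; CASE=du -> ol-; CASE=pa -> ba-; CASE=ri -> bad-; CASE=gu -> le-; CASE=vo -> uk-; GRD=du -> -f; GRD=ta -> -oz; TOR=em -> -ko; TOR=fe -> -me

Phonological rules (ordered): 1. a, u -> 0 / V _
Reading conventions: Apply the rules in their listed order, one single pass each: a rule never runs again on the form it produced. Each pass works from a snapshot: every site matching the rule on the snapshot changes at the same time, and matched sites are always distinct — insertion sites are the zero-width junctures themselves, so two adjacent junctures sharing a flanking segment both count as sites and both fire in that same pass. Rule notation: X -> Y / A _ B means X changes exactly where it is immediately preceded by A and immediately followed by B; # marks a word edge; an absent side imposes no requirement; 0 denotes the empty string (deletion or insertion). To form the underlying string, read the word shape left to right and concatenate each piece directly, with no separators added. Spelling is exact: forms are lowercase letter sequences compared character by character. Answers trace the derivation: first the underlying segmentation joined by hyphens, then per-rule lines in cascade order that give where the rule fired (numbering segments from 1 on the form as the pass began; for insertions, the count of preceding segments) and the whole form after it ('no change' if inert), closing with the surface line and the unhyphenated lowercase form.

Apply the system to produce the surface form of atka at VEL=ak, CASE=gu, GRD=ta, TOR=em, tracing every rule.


underlying: le-atka-oz-ko-fe
1. a, u -> 0 / V _: fires at position(s) 3: letkaozkofe
surface: letkaozkofe


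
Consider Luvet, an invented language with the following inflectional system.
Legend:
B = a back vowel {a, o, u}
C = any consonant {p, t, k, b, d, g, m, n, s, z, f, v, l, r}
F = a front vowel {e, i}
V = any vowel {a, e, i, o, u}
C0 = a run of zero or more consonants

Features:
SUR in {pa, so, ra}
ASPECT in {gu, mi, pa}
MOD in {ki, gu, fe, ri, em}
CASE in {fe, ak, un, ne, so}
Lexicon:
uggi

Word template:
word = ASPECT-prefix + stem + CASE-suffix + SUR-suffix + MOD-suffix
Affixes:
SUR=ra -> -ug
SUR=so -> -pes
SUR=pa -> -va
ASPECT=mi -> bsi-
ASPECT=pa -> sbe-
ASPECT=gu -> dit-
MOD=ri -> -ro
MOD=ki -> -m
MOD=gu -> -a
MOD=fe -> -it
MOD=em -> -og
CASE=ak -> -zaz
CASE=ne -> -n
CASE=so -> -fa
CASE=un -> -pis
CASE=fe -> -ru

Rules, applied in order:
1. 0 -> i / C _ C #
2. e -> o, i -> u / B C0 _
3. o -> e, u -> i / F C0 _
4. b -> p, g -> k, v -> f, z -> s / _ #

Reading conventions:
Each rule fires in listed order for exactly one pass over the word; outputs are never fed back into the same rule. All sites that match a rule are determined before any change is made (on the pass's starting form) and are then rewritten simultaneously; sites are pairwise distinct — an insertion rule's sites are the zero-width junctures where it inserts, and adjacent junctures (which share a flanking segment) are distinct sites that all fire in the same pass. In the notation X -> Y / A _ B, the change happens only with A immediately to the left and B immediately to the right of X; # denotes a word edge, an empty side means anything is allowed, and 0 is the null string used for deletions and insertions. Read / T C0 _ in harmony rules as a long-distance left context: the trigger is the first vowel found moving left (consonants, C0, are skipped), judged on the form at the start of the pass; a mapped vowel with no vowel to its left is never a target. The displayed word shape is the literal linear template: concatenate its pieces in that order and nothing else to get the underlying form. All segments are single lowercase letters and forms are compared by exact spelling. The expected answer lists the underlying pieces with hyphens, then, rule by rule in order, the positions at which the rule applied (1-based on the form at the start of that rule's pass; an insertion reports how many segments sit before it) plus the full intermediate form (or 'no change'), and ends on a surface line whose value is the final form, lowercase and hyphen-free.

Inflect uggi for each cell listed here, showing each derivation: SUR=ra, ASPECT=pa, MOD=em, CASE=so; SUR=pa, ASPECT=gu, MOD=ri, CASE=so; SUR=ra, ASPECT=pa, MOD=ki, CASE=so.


cell SUR=ra, ASPECT=pa, MOD=em, CASE=so:
underlying: sbe-uggi-fa-ug-og
1. 0 -> i / C _ C #: no change
2. e -> o, i -> u / B C0 _: fires at position(s) 7: sbeuggufaugog
3. o -> e, u -> i / F C0 _: fires at position(s) 4: sbeiggufaugog
4. b -> p, g -> k, v -> f, z -> s / _ #: fires at position(s) 13: sbeiggufaugok
surface: sbeiggufaugok

cell SUR=pa, ASPECT=gu, MOD=ri, CASE=so:
underlying: dit-uggi-fa-va-ro
1. 0 -> i / C _ C #: no change
2. e -> o, i -> u / B C0 _: fires at position(s) 7: dituggufavaro
3. o -> e, u -> i / F C0 _: fires at position(s) 4: ditiggufavaro
4. b -> p, g -> k, v -> f, z -> s / _ #: no change
surface: ditiggufavaro

cell SUR=ra, ASPECT=pa, MOD=ki, CASE=so:
underlying: sbe-uggi-fa-ug-m
1. 0 -> i / C _ C #: inserts after position(s) 11: sbeuggifaugim
2. e -> o, i -> u / B C0 _: fires at position(s) 7, 12: sbeuggufaugum
3. o -> e, u -> i / F C0 _: fires at position(s) 4: sbeiggufaugum
4. b -> p, g -> k, v -> f, z -> s / _ #: no change
surface: sbeiggufaugum


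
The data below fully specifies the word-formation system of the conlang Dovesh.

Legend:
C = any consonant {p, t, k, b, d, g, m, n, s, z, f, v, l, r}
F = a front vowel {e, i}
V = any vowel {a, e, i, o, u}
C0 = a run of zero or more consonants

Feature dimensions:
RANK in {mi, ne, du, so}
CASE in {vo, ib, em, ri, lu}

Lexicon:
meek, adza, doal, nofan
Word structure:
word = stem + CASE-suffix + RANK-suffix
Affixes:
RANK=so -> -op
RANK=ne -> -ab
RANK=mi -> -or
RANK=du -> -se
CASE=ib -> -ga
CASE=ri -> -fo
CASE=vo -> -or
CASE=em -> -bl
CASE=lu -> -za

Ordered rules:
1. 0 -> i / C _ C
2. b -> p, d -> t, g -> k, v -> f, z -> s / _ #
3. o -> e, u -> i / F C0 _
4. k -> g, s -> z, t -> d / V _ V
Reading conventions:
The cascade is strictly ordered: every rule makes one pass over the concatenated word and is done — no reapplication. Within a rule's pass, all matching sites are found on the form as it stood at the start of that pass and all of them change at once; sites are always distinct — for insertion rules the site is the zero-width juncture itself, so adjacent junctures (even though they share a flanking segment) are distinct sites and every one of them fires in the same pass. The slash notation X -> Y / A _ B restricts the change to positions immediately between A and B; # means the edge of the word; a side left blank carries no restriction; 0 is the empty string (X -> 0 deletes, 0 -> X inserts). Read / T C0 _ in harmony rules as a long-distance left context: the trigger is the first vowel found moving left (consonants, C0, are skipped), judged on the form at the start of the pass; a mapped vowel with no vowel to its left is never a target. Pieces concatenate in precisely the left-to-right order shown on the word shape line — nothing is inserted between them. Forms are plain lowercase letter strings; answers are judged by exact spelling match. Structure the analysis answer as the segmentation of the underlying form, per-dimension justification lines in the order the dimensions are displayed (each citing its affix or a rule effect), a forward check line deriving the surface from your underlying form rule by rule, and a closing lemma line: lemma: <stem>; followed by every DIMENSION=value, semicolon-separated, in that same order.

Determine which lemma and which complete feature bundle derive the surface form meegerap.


underlying: meek-or-ab
RANK=ne - signalled by the affix -ab
CASE=vo - signalled by the affix -or
check: meekorab -> meekorab -> meekorap -> meekerap -> meegerap
lemma: meek; RANK=ne; CASE=vo


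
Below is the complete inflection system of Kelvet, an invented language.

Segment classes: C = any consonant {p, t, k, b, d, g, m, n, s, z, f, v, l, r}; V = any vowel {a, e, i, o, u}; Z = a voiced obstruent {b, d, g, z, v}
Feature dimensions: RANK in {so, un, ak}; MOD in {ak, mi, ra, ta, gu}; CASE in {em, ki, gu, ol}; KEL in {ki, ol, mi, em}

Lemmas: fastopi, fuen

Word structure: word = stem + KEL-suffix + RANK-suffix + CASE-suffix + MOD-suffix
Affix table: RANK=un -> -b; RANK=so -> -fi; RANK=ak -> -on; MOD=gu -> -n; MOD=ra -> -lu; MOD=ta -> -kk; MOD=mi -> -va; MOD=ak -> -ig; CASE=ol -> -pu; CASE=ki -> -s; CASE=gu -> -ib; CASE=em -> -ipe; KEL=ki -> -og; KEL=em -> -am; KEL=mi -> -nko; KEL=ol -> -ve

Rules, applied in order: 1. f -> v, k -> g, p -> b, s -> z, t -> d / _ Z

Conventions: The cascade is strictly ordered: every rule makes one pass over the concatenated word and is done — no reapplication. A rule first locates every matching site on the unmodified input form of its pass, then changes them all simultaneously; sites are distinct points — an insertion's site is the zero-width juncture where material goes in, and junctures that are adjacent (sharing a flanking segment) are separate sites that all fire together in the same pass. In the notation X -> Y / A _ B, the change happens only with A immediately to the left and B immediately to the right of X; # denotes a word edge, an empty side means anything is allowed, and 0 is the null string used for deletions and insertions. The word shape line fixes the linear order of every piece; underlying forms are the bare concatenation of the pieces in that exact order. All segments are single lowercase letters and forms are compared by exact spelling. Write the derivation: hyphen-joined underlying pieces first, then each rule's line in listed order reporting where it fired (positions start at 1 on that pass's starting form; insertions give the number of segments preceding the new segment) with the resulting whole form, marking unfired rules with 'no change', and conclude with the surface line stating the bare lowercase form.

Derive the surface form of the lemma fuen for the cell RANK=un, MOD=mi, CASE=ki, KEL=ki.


underlying: fuen-og-b-s-va
1. f -> v, k -> g, p -> b, s -> z, t -> d / _ Z: fires at position(s) 8: fuenogbzva
surface: fuenogbzva


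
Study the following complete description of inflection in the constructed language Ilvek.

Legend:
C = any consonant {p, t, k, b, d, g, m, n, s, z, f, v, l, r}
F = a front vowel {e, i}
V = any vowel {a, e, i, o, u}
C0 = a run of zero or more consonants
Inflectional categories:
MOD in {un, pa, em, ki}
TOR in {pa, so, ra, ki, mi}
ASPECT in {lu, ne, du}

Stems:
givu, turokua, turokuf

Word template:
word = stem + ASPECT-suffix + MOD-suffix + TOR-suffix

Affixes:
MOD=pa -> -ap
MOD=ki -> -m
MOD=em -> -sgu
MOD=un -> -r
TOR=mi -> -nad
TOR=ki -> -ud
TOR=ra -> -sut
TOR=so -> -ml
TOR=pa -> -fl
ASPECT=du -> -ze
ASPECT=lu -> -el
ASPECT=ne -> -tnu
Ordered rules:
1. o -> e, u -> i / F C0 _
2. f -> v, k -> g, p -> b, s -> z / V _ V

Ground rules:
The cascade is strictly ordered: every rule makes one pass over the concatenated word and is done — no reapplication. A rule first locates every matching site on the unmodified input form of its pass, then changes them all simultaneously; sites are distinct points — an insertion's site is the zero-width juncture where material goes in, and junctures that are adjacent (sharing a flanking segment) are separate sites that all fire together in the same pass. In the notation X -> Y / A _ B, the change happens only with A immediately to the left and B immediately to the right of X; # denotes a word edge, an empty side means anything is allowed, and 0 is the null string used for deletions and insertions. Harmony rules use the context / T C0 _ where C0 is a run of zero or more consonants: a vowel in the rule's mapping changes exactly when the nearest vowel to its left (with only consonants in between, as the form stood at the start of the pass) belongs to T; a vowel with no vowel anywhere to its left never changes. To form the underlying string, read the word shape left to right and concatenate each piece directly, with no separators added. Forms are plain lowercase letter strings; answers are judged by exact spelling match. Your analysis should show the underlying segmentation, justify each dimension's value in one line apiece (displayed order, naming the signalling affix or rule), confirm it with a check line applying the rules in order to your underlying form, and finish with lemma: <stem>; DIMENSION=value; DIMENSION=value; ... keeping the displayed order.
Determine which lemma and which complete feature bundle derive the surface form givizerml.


underlying: givu-ze-r-ml
MOD=un - signalled by the affix -r
TOR=so - signalled by the affix -ml
ASPECT=du - signalled by the affix -ze
check: givuzerml -> givizerml -> givizerml
lemma: givu; MOD=un; TOR=so; ASPECT=du


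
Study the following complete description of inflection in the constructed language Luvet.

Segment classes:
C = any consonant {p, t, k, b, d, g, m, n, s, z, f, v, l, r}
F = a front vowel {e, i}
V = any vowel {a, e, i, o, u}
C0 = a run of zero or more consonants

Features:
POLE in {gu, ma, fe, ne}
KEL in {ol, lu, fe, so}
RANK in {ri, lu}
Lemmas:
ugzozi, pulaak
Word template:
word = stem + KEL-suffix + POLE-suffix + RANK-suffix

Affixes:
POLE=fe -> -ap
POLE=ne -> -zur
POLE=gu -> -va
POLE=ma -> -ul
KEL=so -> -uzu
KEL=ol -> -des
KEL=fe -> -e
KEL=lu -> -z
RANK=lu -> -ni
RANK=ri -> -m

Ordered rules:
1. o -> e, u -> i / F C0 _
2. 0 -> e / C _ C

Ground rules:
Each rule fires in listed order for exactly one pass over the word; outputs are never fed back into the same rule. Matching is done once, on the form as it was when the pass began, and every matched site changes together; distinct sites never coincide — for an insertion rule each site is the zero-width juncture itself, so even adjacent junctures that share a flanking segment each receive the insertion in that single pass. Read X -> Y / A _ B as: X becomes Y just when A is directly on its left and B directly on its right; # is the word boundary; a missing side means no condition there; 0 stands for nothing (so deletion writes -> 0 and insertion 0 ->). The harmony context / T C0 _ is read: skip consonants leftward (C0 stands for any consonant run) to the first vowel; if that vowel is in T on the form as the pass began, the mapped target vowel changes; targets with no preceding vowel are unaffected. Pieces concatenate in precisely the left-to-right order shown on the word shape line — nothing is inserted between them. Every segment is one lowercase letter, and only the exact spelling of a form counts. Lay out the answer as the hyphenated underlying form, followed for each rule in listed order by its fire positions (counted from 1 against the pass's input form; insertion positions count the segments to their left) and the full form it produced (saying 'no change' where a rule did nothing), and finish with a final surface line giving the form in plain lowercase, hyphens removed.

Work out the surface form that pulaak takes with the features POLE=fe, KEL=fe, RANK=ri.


underlying: pulaak-e-ap-m
1. o -> e, u -> i / F C0 _: no change
2. 0 -> e / C _ C: inserts after position(s) 9: pulaakeapem
surface: pulaakeapem


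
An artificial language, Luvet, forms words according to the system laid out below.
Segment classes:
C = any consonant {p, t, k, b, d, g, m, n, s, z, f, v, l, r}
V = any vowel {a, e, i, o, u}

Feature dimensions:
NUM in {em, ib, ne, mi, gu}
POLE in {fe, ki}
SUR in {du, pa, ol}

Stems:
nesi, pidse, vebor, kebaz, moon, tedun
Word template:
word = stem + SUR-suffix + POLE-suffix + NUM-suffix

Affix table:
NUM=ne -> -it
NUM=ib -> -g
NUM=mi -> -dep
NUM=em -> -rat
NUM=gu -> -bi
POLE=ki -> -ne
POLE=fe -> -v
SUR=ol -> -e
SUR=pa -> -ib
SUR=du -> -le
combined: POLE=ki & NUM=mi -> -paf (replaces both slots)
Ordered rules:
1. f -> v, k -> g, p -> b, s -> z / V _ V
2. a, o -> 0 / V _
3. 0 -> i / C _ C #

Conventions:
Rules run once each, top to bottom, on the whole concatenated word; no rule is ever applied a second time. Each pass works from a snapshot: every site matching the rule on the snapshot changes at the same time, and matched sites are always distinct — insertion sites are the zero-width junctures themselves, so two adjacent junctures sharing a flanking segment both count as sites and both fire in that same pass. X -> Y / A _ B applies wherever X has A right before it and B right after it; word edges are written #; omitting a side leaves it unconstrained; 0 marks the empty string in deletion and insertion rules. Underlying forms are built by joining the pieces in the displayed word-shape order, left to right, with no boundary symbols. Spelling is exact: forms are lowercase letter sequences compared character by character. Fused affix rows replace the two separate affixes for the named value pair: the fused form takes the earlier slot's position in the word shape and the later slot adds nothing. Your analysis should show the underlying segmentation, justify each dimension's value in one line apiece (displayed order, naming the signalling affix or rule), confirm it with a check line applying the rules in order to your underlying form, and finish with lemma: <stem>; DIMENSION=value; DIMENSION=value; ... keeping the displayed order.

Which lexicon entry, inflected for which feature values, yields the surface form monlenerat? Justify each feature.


underlying: moon-le-ne-rat
NUM=em - signalled by the affix -rat
POLE=ki - signalled by the affix -ne
SUR=du - signalled by the affix -le
check: moonlenerat -> moonlenerat -> monlenerat -> monlenerat
lemma: moon; NUM=em; POLE=ki; SUR=du


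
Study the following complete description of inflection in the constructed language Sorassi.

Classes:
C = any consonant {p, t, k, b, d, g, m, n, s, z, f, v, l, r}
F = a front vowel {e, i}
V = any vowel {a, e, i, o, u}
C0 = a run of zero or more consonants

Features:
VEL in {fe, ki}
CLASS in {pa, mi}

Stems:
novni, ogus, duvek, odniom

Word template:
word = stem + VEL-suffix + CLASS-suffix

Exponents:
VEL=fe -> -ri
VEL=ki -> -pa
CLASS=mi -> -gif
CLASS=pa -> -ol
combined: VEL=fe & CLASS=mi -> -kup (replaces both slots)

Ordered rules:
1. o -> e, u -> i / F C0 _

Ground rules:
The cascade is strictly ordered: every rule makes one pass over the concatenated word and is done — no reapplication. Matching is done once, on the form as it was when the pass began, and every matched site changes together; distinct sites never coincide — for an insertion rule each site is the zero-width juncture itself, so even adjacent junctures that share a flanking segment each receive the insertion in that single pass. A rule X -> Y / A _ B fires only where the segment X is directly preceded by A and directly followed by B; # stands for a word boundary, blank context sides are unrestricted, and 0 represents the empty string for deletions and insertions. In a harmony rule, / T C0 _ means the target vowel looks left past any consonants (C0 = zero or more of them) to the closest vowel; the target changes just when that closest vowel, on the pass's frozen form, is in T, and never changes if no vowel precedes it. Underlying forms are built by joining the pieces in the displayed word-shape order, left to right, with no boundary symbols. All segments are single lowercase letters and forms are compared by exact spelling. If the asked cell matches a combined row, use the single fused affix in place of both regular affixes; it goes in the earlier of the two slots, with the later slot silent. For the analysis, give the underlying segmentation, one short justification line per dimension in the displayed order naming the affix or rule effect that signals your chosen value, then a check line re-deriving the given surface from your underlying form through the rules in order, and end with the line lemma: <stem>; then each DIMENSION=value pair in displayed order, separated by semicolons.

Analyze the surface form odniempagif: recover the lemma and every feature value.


underlying: odniom-pa-gif
VEL=ki - signalled by the affix -pa
CLASS=mi - signalled by the affix -gif
check: odniompagif -> odniempagif
lemma: odniom; VEL=ki; CLASS=mi


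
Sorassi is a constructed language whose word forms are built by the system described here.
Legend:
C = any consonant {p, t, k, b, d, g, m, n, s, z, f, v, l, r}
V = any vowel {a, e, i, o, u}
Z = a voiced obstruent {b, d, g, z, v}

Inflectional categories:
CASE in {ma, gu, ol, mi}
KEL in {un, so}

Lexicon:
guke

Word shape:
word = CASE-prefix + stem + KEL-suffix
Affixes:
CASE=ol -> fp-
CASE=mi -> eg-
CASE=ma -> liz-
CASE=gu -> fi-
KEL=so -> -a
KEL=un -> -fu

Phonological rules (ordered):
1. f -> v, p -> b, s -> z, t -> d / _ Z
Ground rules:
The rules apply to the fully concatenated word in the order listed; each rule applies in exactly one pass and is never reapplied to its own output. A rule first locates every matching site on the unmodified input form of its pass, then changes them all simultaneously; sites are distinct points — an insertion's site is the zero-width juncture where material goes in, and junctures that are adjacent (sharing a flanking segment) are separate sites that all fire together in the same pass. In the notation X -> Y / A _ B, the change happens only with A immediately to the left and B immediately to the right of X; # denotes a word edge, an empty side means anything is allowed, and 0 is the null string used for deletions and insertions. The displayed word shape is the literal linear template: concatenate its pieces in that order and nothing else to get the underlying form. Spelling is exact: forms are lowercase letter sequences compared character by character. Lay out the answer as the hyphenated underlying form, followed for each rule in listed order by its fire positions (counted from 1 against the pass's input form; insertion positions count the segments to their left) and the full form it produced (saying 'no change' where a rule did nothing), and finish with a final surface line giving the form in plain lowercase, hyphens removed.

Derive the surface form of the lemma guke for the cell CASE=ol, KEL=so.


underlying: fp-guke-a
1. f -> v, p -> b, s -> z, t -> d / _ Z: fires at position(s) 2: fbgukea
surface: fbgukea


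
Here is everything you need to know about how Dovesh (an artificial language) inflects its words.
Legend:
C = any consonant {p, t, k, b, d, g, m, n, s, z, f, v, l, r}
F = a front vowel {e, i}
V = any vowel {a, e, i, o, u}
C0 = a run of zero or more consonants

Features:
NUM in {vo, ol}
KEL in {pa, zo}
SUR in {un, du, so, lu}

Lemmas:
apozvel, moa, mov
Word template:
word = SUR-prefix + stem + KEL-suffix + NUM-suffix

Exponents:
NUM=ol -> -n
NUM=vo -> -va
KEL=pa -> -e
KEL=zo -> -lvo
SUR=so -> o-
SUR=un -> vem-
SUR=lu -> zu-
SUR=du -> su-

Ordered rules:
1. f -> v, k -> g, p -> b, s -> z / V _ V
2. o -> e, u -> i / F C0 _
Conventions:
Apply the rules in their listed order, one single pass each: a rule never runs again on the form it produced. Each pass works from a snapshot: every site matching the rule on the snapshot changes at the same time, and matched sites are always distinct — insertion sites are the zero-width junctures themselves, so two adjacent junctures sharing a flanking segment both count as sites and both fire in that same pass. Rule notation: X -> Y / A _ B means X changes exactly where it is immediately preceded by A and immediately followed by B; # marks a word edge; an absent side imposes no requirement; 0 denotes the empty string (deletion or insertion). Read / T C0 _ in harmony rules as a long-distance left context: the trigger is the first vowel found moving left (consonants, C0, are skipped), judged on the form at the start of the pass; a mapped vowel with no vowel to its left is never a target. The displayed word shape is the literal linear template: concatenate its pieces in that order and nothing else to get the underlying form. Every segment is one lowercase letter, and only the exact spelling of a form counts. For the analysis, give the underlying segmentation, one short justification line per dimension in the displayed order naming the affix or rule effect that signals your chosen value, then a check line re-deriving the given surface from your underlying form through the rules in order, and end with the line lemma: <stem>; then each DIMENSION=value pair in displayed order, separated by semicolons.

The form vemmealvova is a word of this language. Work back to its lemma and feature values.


underlying: vem-moa-lvo-va
NUM=vo - signalled by the affix -va
KEL=zo - signalled by the affix -lvo
SUR=un - signalled by the affix vem-
check: vemmoalvova -> vemmoalvova -> vemmealvova
lemma: moa; NUM=vo; KEL=zo; SUR=un


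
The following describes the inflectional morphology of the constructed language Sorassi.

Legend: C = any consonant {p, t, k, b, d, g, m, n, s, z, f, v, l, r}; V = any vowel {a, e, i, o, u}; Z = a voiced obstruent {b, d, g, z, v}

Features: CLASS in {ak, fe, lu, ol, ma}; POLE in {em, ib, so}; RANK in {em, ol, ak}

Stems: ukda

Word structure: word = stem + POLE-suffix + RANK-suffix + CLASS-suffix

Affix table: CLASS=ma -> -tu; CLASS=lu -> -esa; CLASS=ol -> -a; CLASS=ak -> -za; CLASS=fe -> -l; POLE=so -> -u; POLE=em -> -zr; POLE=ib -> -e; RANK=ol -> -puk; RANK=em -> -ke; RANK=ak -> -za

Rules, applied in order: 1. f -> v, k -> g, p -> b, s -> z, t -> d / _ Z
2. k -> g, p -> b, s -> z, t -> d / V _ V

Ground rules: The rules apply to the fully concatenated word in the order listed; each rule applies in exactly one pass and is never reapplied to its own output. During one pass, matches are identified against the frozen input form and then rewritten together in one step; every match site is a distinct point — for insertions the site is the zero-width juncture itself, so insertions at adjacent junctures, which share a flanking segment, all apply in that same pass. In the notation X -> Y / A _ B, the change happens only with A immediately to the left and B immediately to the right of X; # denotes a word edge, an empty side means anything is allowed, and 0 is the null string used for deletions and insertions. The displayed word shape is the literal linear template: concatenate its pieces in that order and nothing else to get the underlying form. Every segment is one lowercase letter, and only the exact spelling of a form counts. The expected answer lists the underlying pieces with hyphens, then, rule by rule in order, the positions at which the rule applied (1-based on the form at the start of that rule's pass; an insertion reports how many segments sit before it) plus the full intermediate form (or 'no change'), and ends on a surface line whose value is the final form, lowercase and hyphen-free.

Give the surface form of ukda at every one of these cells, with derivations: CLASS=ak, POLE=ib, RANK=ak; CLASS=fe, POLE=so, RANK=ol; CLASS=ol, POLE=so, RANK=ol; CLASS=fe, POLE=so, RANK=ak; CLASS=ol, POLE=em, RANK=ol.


cell CLASS=ak, POLE=ib, RANK=ak:
underlying: ukda-e-za-za
1. f -> v, k -> g, p -> b, s -> z, t -> d / _ Z: fires at position(s) 2: ugdaezaza
2. k -> g, p -> b, s -> z, t -> d / V _ V: no change
surface: ugdaezaza

cell CLASS=fe, POLE=so, RANK=ol:
underlying: ukda-u-puk-l
1. f -> v, k -> g, p -> b, s -> z, t -> d / _ Z: fires at position(s) 2: ugdaupukl
2. k -> g, p -> b, s -> z, t -> d / V _ V: fires at position(s) 6: ugdaubukl
surface: ugdaubukl

cell CLASS=ol, POLE=so, RANK=ol:
underlying: ukda-u-puk-a
1. f -> v, k -> g, p -> b, s -> z, t -> d / _ Z: fires at position(s) 2: ugdaupuka
2. k -> g, p -> b, s -> z, t -> d / V _ V: fires at position(s) 6, 8: ugdaubuga
surface: ugdaubuga

cell CLASS=fe, POLE=so, RANK=ak:
underlying: ukda-u-za-l
1. f -> v, k -> g, p -> b, s -> z, t -> d / _ Z: fires at position(s) 2: ugdauzal
2. k -> g, p -> b, s -> z, t -> d / V _ V: no change
surface: ugdauzal

cell CLASS=ol, POLE=em, RANK=ol:
underlying: ukda-zr-puk-a
1. f -> v, k -> g, p -> b, s -> z, t -> d / _ Z: fires at position(s) 2: ugdazrpuka
2. k -> g, p -> b, s -> z, t -> d / V _ V: fires at position(s) 9: ugdazrpuga
surface: ugdazrpuga
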